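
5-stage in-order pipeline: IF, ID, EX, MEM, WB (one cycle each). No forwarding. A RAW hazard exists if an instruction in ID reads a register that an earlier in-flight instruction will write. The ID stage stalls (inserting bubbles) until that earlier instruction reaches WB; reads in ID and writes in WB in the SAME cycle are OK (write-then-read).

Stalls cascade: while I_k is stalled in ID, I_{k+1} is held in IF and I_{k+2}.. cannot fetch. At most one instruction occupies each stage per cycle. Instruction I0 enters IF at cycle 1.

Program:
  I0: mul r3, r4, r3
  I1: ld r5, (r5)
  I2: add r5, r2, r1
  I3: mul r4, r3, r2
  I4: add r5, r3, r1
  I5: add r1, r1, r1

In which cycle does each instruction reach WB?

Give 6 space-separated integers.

I0 mul r3 <- r4,r3: IF@1 ID@2 stall=0 (-) EX@3 MEM@4 WB@5
I1 ld r5 <- r5: IF@2 ID@3 stall=0 (-) EX@4 MEM@5 WB@6
I2 add r5 <- r2,r1: IF@3 ID@4 stall=0 (-) EX@5 MEM@6 WB@7
I3 mul r4 <- r3,r2: IF@4 ID@5 stall=0 (-) EX@6 MEM@7 WB@8
I4 add r5 <- r3,r1: IF@5 ID@6 stall=0 (-) EX@7 MEM@8 WB@9
I5 add r1 <- r1,r1: IF@6 ID@7 stall=0 (-) EX@8 MEM@9 WB@10

Answer: 5 6 7 8 9 10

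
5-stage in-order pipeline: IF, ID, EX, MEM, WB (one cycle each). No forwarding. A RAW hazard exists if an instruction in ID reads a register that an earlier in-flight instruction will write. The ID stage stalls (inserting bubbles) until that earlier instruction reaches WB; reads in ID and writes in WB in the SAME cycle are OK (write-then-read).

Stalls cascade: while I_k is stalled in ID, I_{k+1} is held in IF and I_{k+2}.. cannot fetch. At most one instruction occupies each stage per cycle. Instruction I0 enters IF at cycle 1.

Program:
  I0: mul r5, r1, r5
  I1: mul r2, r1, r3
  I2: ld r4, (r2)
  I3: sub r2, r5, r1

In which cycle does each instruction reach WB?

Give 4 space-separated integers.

Answer: 5 6 9 10

Derivation:
I0 mul r5 <- r1,r5: IF@1 ID@2 stall=0 (-) EX@3 MEM@4 WB@5
I1 mul r2 <- r1,r3: IF@2 ID@3 stall=0 (-) EX@4 MEM@5 WB@6
I2 ld r4 <- r2: IF@3 ID@4 stall=2 (RAW on I1.r2 (WB@6)) EX@7 MEM@8 WB@9
I3 sub r2 <- r5,r1: IF@4 ID@7 stall=0 (-) EX@8 MEM@9 WB@10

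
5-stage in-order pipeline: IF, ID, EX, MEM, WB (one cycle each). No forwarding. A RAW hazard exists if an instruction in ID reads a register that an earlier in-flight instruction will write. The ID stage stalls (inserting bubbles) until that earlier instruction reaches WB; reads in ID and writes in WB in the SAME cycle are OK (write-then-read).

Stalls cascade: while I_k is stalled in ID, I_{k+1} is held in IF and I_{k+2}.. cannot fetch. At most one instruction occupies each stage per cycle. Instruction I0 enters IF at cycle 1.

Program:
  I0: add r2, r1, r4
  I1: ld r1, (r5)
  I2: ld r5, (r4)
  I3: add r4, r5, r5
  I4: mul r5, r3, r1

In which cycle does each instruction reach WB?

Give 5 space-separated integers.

I0 add r2 <- r1,r4: IF@1 ID@2 stall=0 (-) EX@3 MEM@4 WB@5
I1 ld r1 <- r5: IF@2 ID@3 stall=0 (-) EX@4 MEM@5 WB@6
I2 ld r5 <- r4: IF@3 ID@4 stall=0 (-) EX@5 MEM@6 WB@7
I3 add r4 <- r5,r5: IF@4 ID@5 stall=2 (RAW on I2.r5 (WB@7)) EX@8 MEM@9 WB@10
I4 mul r5 <- r3,r1: IF@5 ID@8 stall=0 (-) EX@9 MEM@10 WB@11

Answer: 5 6 7 10 11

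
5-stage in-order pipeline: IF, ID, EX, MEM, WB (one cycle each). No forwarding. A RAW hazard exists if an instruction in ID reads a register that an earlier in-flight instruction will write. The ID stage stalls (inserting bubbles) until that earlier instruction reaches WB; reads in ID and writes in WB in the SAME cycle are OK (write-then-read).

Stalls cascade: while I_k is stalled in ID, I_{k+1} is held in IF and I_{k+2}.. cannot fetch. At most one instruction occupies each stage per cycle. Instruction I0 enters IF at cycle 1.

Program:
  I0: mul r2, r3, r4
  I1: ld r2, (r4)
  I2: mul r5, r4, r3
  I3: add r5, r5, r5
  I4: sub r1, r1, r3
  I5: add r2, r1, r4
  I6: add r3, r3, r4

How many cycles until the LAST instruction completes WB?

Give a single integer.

Answer: 15

Derivation:
I0 mul r2 <- r3,r4: IF@1 ID@2 stall=0 (-) EX@3 MEM@4 WB@5
I1 ld r2 <- r4: IF@2 ID@3 stall=0 (-) EX@4 MEM@5 WB@6
I2 mul r5 <- r4,r3: IF@3 ID@4 stall=0 (-) EX@5 MEM@6 WB@7
I3 add r5 <- r5,r5: IF@4 ID@5 stall=2 (RAW on I2.r5 (WB@7)) EX@8 MEM@9 WB@10
I4 sub r1 <- r1,r3: IF@5 ID@8 stall=0 (-) EX@9 MEM@10 WB@11
I5 add r2 <- r1,r4: IF@8 ID@9 stall=2 (RAW on I4.r1 (WB@11)) EX@12 MEM@13 WB@14
I6 add r3 <- r3,r4: IF@9 ID@12 stall=0 (-) EX@13 MEM@14 WB@15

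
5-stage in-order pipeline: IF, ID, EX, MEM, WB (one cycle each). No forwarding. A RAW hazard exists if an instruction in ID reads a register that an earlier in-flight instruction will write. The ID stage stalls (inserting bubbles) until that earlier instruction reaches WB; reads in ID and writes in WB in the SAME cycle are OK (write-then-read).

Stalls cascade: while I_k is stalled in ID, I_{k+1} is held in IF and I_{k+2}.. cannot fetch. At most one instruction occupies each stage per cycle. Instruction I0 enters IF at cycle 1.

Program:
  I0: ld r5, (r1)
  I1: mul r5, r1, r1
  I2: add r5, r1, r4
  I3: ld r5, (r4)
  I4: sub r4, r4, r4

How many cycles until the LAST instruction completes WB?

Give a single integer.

Answer: 9

Derivation:
I0 ld r5 <- r1: IF@1 ID@2 stall=0 (-) EX@3 MEM@4 WB@5
I1 mul r5 <- r1,r1: IF@2 ID@3 stall=0 (-) EX@4 MEM@5 WB@6
I2 add r5 <- r1,r4: IF@3 ID@4 stall=0 (-) EX@5 MEM@6 WB@7
I3 ld r5 <- r4: IF@4 ID@5 stall=0 (-) EX@6 MEM@7 WB@8
I4 sub r4 <- r4,r4: IF@5 ID@6 stall=0 (-) EX@7 MEM@8 WB@9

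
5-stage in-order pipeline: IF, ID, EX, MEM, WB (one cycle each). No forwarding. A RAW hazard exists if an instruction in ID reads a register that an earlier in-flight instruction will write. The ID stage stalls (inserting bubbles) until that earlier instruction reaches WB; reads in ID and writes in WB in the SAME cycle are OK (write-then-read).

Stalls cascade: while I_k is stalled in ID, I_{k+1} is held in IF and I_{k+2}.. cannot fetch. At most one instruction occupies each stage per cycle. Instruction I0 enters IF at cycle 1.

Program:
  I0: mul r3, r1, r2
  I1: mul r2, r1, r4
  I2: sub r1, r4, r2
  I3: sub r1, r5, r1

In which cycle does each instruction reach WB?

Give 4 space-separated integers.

I0 mul r3 <- r1,r2: IF@1 ID@2 stall=0 (-) EX@3 MEM@4 WB@5
I1 mul r2 <- r1,r4: IF@2 ID@3 stall=0 (-) EX@4 MEM@5 WB@6
I2 sub r1 <- r4,r2: IF@3 ID@4 stall=2 (RAW on I1.r2 (WB@6)) EX@7 MEM@8 WB@9
I3 sub r1 <- r5,r1: IF@4 ID@7 stall=2 (RAW on I2.r1 (WB@9)) EX@10 MEM@11 WB@12

Answer: 5 6 9 12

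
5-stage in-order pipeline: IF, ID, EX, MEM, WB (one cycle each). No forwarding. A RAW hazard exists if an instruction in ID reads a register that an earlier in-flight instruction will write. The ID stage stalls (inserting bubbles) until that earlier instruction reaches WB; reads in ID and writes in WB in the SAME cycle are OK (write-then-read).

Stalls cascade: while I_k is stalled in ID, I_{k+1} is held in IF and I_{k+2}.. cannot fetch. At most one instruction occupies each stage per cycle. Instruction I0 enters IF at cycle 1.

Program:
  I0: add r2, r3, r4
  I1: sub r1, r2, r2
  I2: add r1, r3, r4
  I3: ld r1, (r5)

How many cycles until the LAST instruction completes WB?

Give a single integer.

Answer: 10

Derivation:
I0 add r2 <- r3,r4: IF@1 ID@2 stall=0 (-) EX@3 MEM@4 WB@5
I1 sub r1 <- r2,r2: IF@2 ID@3 stall=2 (RAW on I0.r2 (WB@5)) EX@6 MEM@7 WB@8
I2 add r1 <- r3,r4: IF@3 ID@6 stall=0 (-) EX@7 MEM@8 WB@9
I3 ld r1 <- r5: IF@6 ID@7 stall=0 (-) EX@8 MEM@9 WB@10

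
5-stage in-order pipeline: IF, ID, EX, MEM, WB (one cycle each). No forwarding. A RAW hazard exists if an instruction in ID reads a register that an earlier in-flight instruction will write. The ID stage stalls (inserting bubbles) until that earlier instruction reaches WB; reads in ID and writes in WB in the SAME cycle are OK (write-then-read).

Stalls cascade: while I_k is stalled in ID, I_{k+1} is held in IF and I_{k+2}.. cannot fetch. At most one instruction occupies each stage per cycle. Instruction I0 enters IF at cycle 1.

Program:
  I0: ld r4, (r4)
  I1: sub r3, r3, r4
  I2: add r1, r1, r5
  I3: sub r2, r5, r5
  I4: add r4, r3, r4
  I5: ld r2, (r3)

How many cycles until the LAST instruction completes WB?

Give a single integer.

I0 ld r4 <- r4: IF@1 ID@2 stall=0 (-) EX@3 MEM@4 WB@5
I1 sub r3 <- r3,r4: IF@2 ID@3 stall=2 (RAW on I0.r4 (WB@5)) EX@6 MEM@7 WB@8
I2 add r1 <- r1,r5: IF@3 ID@6 stall=0 (-) EX@7 MEM@8 WB@9
I3 sub r2 <- r5,r5: IF@6 ID@7 stall=0 (-) EX@8 MEM@9 WB@10
I4 add r4 <- r3,r4: IF@7 ID@8 stall=0 (-) EX@9 MEM@10 WB@11
I5 ld r2 <- r3: IF@8 ID@9 stall=0 (-) EX@10 MEM@11 WB@12

Answer: 12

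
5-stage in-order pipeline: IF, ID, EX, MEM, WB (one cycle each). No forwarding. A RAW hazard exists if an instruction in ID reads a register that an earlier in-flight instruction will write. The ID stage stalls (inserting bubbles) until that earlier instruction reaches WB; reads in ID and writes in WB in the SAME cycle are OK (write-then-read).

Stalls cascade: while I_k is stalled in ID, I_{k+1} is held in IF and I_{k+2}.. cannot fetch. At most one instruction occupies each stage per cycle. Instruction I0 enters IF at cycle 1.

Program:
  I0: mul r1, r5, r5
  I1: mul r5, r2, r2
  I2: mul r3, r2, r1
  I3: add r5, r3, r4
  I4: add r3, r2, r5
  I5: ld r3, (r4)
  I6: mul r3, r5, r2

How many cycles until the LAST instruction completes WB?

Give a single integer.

Answer: 16

Derivation:
I0 mul r1 <- r5,r5: IF@1 ID@2 stall=0 (-) EX@3 MEM@4 WB@5
I1 mul r5 <- r2,r2: IF@2 ID@3 stall=0 (-) EX@4 MEM@5 WB@6
I2 mul r3 <- r2,r1: IF@3 ID@4 stall=1 (RAW on I0.r1 (WB@5)) EX@6 MEM@7 WB@8
I3 add r5 <- r3,r4: IF@4 ID@6 stall=2 (RAW on I2.r3 (WB@8)) EX@9 MEM@10 WB@11
I4 add r3 <- r2,r5: IF@6 ID@9 stall=2 (RAW on I3.r5 (WB@11)) EX@12 MEM@13 WB@14
I5 ld r3 <- r4: IF@9 ID@12 stall=0 (-) EX@13 MEM@14 WB@15
I6 mul r3 <- r5,r2: IF@12 ID@13 stall=0 (-) EX@14 MEM@15 WB@16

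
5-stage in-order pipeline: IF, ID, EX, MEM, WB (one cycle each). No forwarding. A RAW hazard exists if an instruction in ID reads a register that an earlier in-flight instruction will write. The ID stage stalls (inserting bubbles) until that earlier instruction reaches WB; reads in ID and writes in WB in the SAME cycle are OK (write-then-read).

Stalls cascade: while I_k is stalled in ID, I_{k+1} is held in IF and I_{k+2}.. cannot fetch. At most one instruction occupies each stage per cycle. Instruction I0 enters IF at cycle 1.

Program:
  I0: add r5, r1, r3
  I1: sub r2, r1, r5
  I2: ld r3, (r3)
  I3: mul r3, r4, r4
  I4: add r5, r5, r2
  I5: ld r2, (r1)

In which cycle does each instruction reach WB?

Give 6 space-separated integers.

I0 add r5 <- r1,r3: IF@1 ID@2 stall=0 (-) EX@3 MEM@4 WB@5
I1 sub r2 <- r1,r5: IF@2 ID@3 stall=2 (RAW on I0.r5 (WB@5)) EX@6 MEM@7 WB@8
I2 ld r3 <- r3: IF@3 ID@6 stall=0 (-) EX@7 MEM@8 WB@9
I3 mul r3 <- r4,r4: IF@6 ID@7 stall=0 (-) EX@8 MEM@9 WB@10
I4 add r5 <- r5,r2: IF@7 ID@8 stall=0 (-) EX@9 MEM@10 WB@11
I5 ld r2 <- r1: IF@8 ID@9 stall=0 (-) EX@10 MEM@11 WB@12

Answer: 5 8 9 10 11 12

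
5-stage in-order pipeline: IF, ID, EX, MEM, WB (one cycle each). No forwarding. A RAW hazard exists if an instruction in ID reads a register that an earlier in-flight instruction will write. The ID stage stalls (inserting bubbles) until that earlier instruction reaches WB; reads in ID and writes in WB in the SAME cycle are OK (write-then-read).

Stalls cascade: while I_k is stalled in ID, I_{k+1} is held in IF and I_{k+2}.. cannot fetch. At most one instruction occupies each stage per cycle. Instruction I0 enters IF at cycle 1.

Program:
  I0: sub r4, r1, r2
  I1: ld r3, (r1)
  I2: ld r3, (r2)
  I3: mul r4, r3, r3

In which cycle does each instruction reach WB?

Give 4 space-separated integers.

I0 sub r4 <- r1,r2: IF@1 ID@2 stall=0 (-) EX@3 MEM@4 WB@5
I1 ld r3 <- r1: IF@2 ID@3 stall=0 (-) EX@4 MEM@5 WB@6
I2 ld r3 <- r2: IF@3 ID@4 stall=0 (-) EX@5 MEM@6 WB@7
I3 mul r4 <- r3,r3: IF@4 ID@5 stall=2 (RAW on I2.r3 (WB@7)) EX@8 MEM@9 WB@10

Answer: 5 6 7 10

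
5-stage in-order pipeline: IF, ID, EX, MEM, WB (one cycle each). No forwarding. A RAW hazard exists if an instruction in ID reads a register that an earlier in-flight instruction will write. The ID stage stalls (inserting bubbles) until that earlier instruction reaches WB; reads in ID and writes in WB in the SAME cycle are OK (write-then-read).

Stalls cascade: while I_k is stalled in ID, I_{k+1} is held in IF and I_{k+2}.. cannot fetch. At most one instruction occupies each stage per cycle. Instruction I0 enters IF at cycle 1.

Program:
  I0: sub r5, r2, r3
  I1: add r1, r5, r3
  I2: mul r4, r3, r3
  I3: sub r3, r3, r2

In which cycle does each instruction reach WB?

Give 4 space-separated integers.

Answer: 5 8 9 10

Derivation:
I0 sub r5 <- r2,r3: IF@1 ID@2 stall=0 (-) EX@3 MEM@4 WB@5
I1 add r1 <- r5,r3: IF@2 ID@3 stall=2 (RAW on I0.r5 (WB@5)) EX@6 MEM@7 WB@8
I2 mul r4 <- r3,r3: IF@3 ID@6 stall=0 (-) EX@7 MEM@8 WB@9
I3 sub r3 <- r3,r2: IF@6 ID@7 stall=0 (-) EX@8 MEM@9 WB@10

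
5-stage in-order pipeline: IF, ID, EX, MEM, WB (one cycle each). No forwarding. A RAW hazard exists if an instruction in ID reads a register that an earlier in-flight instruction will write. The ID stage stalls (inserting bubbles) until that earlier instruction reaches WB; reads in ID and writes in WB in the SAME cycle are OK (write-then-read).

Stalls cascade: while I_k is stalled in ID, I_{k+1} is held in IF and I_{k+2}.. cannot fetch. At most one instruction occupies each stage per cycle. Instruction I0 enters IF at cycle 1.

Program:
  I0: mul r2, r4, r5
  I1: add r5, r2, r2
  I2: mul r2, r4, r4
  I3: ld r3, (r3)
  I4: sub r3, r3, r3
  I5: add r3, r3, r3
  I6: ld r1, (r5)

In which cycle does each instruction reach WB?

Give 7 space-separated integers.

Answer: 5 8 9 10 13 16 17

Derivation:
I0 mul r2 <- r4,r5: IF@1 ID@2 stall=0 (-) EX@3 MEM@4 WB@5
I1 add r5 <- r2,r2: IF@2 ID@3 stall=2 (RAW on I0.r2 (WB@5)) EX@6 MEM@7 WB@8
I2 mul r2 <- r4,r4: IF@3 ID@6 stall=0 (-) EX@7 MEM@8 WB@9
I3 ld r3 <- r3: IF@6 ID@7 stall=0 (-) EX@8 MEM@9 WB@10
I4 sub r3 <- r3,r3: IF@7 ID@8 stall=2 (RAW on I3.r3 (WB@10)) EX@11 MEM@12 WB@13
I5 add r3 <- r3,r3: IF@8 ID@11 stall=2 (RAW on I4.r3 (WB@13)) EX@14 MEM@15 WB@16
I6 ld r1 <- r5: IF@11 ID@14 stall=0 (-) EX@15 MEM@16 WB@17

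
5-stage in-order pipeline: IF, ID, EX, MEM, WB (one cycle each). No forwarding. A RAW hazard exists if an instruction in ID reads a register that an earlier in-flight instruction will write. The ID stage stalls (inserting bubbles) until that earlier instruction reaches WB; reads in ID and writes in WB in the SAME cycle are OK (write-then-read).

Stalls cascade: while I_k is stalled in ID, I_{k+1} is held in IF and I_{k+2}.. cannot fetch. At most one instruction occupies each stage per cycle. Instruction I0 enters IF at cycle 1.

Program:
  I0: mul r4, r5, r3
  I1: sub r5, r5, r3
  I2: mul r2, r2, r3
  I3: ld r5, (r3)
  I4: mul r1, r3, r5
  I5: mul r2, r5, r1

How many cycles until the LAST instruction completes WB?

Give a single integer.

I0 mul r4 <- r5,r3: IF@1 ID@2 stall=0 (-) EX@3 MEM@4 WB@5
I1 sub r5 <- r5,r3: IF@2 ID@3 stall=0 (-) EX@4 MEM@5 WB@6
I2 mul r2 <- r2,r3: IF@3 ID@4 stall=0 (-) EX@5 MEM@6 WB@7
I3 ld r5 <- r3: IF@4 ID@5 stall=0 (-) EX@6 MEM@7 WB@8
I4 mul r1 <- r3,r5: IF@5 ID@6 stall=2 (RAW on I3.r5 (WB@8)) EX@9 MEM@10 WB@11
I5 mul r2 <- r5,r1: IF@6 ID@9 stall=2 (RAW on I4.r1 (WB@11)) EX@12 MEM@13 WB@14

Answer: 14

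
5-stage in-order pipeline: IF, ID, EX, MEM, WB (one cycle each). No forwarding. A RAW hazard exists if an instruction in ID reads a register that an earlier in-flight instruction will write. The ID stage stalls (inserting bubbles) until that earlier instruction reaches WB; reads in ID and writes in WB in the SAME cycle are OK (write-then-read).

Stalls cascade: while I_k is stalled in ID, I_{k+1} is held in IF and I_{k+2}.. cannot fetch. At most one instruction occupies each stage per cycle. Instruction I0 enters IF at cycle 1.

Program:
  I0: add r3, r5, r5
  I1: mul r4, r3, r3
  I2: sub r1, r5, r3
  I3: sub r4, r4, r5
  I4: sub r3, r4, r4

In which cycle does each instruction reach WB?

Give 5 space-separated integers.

I0 add r3 <- r5,r5: IF@1 ID@2 stall=0 (-) EX@3 MEM@4 WB@5
I1 mul r4 <- r3,r3: IF@2 ID@3 stall=2 (RAW on I0.r3 (WB@5)) EX@6 MEM@7 WB@8
I2 sub r1 <- r5,r3: IF@3 ID@6 stall=0 (-) EX@7 MEM@8 WB@9
I3 sub r4 <- r4,r5: IF@6 ID@7 stall=1 (RAW on I1.r4 (WB@8)) EX@9 MEM@10 WB@11
I4 sub r3 <- r4,r4: IF@7 ID@9 stall=2 (RAW on I3.r4 (WB@11)) EX@12 MEM@13 WB@14

Answer: 5 8 9 11 14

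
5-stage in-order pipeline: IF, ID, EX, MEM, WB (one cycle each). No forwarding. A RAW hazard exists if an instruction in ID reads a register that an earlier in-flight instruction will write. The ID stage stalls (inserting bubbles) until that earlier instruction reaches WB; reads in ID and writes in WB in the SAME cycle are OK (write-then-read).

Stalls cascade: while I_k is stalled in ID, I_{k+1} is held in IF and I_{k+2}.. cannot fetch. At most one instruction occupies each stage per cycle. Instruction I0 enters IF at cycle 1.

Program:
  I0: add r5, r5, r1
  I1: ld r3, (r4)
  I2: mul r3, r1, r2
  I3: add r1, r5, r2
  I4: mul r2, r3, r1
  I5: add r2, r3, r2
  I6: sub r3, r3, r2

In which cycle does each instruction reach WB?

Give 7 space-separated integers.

Answer: 5 6 7 8 11 14 17

Derivation:
I0 add r5 <- r5,r1: IF@1 ID@2 stall=0 (-) EX@3 MEM@4 WB@5
I1 ld r3 <- r4: IF@2 ID@3 stall=0 (-) EX@4 MEM@5 WB@6
I2 mul r3 <- r1,r2: IF@3 ID@4 stall=0 (-) EX@5 MEM@6 WB@7
I3 add r1 <- r5,r2: IF@4 ID@5 stall=0 (-) EX@6 MEM@7 WB@8
I4 mul r2 <- r3,r1: IF@5 ID@6 stall=2 (RAW on I3.r1 (WB@8)) EX@9 MEM@10 WB@11
I5 add r2 <- r3,r2: IF@6 ID@9 stall=2 (RAW on I4.r2 (WB@11)) EX@12 MEM@13 WB@14
I6 sub r3 <- r3,r2: IF@9 ID@12 stall=2 (RAW on I5.r2 (WB@14)) EX@15 MEM@16 WB@17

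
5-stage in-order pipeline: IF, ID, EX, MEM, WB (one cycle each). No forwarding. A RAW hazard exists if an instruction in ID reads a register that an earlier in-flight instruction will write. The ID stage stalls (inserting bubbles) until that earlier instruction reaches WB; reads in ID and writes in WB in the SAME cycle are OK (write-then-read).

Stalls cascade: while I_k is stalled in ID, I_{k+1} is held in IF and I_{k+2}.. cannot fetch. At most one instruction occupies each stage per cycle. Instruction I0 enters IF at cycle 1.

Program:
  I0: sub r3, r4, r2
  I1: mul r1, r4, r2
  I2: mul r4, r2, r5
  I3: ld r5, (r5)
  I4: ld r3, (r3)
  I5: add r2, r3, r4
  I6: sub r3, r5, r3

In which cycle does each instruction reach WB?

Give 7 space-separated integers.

Answer: 5 6 7 8 9 12 13

Derivation:
I0 sub r3 <- r4,r2: IF@1 ID@2 stall=0 (-) EX@3 MEM@4 WB@5
I1 mul r1 <- r4,r2: IF@2 ID@3 stall=0 (-) EX@4 MEM@5 WB@6
I2 mul r4 <- r2,r5: IF@3 ID@4 stall=0 (-) EX@5 MEM@6 WB@7
I3 ld r5 <- r5: IF@4 ID@5 stall=0 (-) EX@6 MEM@7 WB@8
I4 ld r3 <- r3: IF@5 ID@6 stall=0 (-) EX@7 MEM@8 WB@9
I5 add r2 <- r3,r4: IF@6 ID@7 stall=2 (RAW on I4.r3 (WB@9)) EX@10 MEM@11 WB@12
I6 sub r3 <- r5,r3: IF@7 ID@10 stall=0 (-) EX@11 MEM@12 WB@13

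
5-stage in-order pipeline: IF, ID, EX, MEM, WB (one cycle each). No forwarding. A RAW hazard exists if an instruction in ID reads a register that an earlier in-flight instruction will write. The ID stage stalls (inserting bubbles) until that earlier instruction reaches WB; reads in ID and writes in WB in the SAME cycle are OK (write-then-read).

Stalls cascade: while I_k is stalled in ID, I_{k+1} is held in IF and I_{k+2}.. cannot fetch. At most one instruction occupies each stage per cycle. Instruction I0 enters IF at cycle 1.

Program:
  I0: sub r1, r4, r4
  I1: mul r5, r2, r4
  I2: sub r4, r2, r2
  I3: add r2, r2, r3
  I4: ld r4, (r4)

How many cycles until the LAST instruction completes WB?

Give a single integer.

I0 sub r1 <- r4,r4: IF@1 ID@2 stall=0 (-) EX@3 MEM@4 WB@5
I1 mul r5 <- r2,r4: IF@2 ID@3 stall=0 (-) EX@4 MEM@5 WB@6
I2 sub r4 <- r2,r2: IF@3 ID@4 stall=0 (-) EX@5 MEM@6 WB@7
I3 add r2 <- r2,r3: IF@4 ID@5 stall=0 (-) EX@6 MEM@7 WB@8
I4 ld r4 <- r4: IF@5 ID@6 stall=1 (RAW on I2.r4 (WB@7)) EX@8 MEM@9 WB@10

Answer: 10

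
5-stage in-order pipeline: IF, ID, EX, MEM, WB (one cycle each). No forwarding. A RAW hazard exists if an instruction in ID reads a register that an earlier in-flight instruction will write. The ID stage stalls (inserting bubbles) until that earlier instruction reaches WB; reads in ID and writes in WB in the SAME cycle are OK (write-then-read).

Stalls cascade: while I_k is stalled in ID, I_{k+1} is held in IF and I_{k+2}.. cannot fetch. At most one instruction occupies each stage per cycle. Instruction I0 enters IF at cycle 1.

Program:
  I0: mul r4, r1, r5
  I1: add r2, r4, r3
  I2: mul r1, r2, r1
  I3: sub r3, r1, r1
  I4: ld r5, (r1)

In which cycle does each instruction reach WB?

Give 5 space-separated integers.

Answer: 5 8 11 14 15

Derivation:
I0 mul r4 <- r1,r5: IF@1 ID@2 stall=0 (-) EX@3 MEM@4 WB@5
I1 add r2 <- r4,r3: IF@2 ID@3 stall=2 (RAW on I0.r4 (WB@5)) EX@6 MEM@7 WB@8
I2 mul r1 <- r2,r1: IF@3 ID@6 stall=2 (RAW on I1.r2 (WB@8)) EX@9 MEM@10 WB@11
I3 sub r3 <- r1,r1: IF@6 ID@9 stall=2 (RAW on I2.r1 (WB@11)) EX@12 MEM@13 WB@14
I4 ld r5 <- r1: IF@9 ID@12 stall=0 (-) EX@13 MEM@14 WB@15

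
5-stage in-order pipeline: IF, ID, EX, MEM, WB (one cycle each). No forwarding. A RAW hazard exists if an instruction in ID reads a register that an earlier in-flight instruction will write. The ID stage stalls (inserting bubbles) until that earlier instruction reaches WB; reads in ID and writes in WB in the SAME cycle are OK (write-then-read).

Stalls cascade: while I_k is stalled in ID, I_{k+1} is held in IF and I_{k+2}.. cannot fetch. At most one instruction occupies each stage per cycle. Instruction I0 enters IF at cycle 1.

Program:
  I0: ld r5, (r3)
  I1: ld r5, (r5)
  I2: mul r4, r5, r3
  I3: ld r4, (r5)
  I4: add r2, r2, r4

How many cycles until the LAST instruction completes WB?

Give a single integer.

I0 ld r5 <- r3: IF@1 ID@2 stall=0 (-) EX@3 MEM@4 WB@5
I1 ld r5 <- r5: IF@2 ID@3 stall=2 (RAW on I0.r5 (WB@5)) EX@6 MEM@7 WB@8
I2 mul r4 <- r5,r3: IF@3 ID@6 stall=2 (RAW on I1.r5 (WB@8)) EX@9 MEM@10 WB@11
I3 ld r4 <- r5: IF@6 ID@9 stall=0 (-) EX@10 MEM@11 WB@12
I4 add r2 <- r2,r4: IF@9 ID@10 stall=2 (RAW on I3.r4 (WB@12)) EX@13 MEM@14 WB@15

Answer: 15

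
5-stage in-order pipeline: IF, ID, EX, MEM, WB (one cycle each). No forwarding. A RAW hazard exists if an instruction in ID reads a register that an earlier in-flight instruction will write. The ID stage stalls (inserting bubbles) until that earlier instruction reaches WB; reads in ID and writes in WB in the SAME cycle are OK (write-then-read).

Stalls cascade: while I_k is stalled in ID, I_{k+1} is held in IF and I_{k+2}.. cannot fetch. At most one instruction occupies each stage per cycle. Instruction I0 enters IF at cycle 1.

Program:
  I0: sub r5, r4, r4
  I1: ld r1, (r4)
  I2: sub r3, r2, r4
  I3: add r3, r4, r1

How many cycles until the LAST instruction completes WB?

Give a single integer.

Answer: 9

Derivation:
I0 sub r5 <- r4,r4: IF@1 ID@2 stall=0 (-) EX@3 MEM@4 WB@5
I1 ld r1 <- r4: IF@2 ID@3 stall=0 (-) EX@4 MEM@5 WB@6
I2 sub r3 <- r2,r4: IF@3 ID@4 stall=0 (-) EX@5 MEM@6 WB@7
I3 add r3 <- r4,r1: IF@4 ID@5 stall=1 (RAW on I1.r1 (WB@6)) EX@7 MEM@8 WB@9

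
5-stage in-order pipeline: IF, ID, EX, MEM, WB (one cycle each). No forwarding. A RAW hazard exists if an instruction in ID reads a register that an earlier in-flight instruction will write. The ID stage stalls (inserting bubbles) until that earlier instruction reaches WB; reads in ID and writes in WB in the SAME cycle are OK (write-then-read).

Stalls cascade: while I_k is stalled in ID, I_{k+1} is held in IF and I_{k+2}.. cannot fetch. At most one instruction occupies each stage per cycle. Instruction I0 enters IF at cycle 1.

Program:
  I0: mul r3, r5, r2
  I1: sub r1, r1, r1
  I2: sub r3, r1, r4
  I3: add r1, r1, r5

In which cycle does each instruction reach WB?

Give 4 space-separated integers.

I0 mul r3 <- r5,r2: IF@1 ID@2 stall=0 (-) EX@3 MEM@4 WB@5
I1 sub r1 <- r1,r1: IF@2 ID@3 stall=0 (-) EX@4 MEM@5 WB@6
I2 sub r3 <- r1,r4: IF@3 ID@4 stall=2 (RAW on I1.r1 (WB@6)) EX@7 MEM@8 WB@9
I3 add r1 <- r1,r5: IF@4 ID@7 stall=0 (-) EX@8 MEM@9 WB@10

Answer: 5 6 9 10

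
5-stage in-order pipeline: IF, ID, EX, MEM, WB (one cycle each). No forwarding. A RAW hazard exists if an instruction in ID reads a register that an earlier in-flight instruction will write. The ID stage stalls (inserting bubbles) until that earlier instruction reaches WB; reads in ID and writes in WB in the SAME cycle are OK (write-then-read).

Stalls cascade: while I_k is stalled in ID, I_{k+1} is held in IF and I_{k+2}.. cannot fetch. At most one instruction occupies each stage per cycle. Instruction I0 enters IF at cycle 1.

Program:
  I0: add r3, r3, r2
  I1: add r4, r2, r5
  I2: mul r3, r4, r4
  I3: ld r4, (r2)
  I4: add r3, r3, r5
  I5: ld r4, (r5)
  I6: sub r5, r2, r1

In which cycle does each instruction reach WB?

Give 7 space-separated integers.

Answer: 5 6 9 10 12 13 14

Derivation:
I0 add r3 <- r3,r2: IF@1 ID@2 stall=0 (-) EX@3 MEM@4 WB@5
I1 add r4 <- r2,r5: IF@2 ID@3 stall=0 (-) EX@4 MEM@5 WB@6
I2 mul r3 <- r4,r4: IF@3 ID@4 stall=2 (RAW on I1.r4 (WB@6)) EX@7 MEM@8 WB@9
I3 ld r4 <- r2: IF@4 ID@7 stall=0 (-) EX@8 MEM@9 WB@10
I4 add r3 <- r3,r5: IF@7 ID@8 stall=1 (RAW on I2.r3 (WB@9)) EX@10 MEM@11 WB@12
I5 ld r4 <- r5: IF@8 ID@10 stall=0 (-) EX@11 MEM@12 WB@13
I6 sub r5 <- r2,r1: IF@10 ID@11 stall=0 (-) EX@12 MEM@13 WB@14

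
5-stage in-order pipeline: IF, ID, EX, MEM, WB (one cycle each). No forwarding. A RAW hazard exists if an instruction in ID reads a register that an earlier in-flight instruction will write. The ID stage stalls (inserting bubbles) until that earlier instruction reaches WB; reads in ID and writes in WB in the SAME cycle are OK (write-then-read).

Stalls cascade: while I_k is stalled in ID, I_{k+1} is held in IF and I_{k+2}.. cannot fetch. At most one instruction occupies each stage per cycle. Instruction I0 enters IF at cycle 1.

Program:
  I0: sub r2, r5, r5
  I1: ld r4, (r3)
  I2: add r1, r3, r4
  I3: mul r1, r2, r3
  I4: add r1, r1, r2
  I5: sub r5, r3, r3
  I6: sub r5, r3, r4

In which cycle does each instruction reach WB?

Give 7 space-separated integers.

Answer: 5 6 9 10 13 14 15

Derivation:
I0 sub r2 <- r5,r5: IF@1 ID@2 stall=0 (-) EX@3 MEM@4 WB@5
I1 ld r4 <- r3: IF@2 ID@3 stall=0 (-) EX@4 MEM@5 WB@6
I2 add r1 <- r3,r4: IF@3 ID@4 stall=2 (RAW on I1.r4 (WB@6)) EX@7 MEM@8 WB@9
I3 mul r1 <- r2,r3: IF@4 ID@7 stall=0 (-) EX@8 MEM@9 WB@10
I4 add r1 <- r1,r2: IF@7 ID@8 stall=2 (RAW on I3.r1 (WB@10)) EX@11 MEM@12 WB@13
I5 sub r5 <- r3,r3: IF@8 ID@11 stall=0 (-) EX@12 MEM@13 WB@14
I6 sub r5 <- r3,r4: IF@11 ID@12 stall=0 (-) EX@13 MEM@14 WB@15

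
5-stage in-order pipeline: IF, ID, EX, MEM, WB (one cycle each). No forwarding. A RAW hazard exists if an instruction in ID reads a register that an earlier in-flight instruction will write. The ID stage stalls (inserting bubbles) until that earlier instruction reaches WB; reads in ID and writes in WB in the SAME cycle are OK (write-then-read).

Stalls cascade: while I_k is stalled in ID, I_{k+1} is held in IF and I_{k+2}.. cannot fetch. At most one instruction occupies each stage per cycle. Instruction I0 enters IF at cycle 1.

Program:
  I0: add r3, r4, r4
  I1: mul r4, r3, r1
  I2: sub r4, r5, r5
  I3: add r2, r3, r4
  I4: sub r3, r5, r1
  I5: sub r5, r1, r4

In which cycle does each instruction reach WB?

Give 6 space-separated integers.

I0 add r3 <- r4,r4: IF@1 ID@2 stall=0 (-) EX@3 MEM@4 WB@5
I1 mul r4 <- r3,r1: IF@2 ID@3 stall=2 (RAW on I0.r3 (WB@5)) EX@6 MEM@7 WB@8
I2 sub r4 <- r5,r5: IF@3 ID@6 stall=0 (-) EX@7 MEM@8 WB@9
I3 add r2 <- r3,r4: IF@6 ID@7 stall=2 (RAW on I2.r4 (WB@9)) EX@10 MEM@11 WB@12
I4 sub r3 <- r5,r1: IF@7 ID@10 stall=0 (-) EX@11 MEM@12 WB@13
I5 sub r5 <- r1,r4: IF@10 ID@11 stall=0 (-) EX@12 MEM@13 WB@14

Answer: 5 8 9 12 13 14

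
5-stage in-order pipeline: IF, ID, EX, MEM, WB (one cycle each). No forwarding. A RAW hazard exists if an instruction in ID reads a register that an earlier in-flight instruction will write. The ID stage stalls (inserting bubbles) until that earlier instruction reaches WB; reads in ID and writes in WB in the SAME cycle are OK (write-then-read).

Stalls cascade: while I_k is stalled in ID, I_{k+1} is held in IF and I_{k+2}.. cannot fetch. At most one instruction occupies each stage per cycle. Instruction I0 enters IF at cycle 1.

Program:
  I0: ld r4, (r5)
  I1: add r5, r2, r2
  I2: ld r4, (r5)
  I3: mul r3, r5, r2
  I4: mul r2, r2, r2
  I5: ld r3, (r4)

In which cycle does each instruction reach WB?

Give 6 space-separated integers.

I0 ld r4 <- r5: IF@1 ID@2 stall=0 (-) EX@3 MEM@4 WB@5
I1 add r5 <- r2,r2: IF@2 ID@3 stall=0 (-) EX@4 MEM@5 WB@6
I2 ld r4 <- r5: IF@3 ID@4 stall=2 (RAW on I1.r5 (WB@6)) EX@7 MEM@8 WB@9
I3 mul r3 <- r5,r2: IF@4 ID@7 stall=0 (-) EX@8 MEM@9 WB@10
I4 mul r2 <- r2,r2: IF@7 ID@8 stall=0 (-) EX@9 MEM@10 WB@11
I5 ld r3 <- r4: IF@8 ID@9 stall=0 (-) EX@10 MEM@11 WB@12

Answer: 5 6 9 10 11 12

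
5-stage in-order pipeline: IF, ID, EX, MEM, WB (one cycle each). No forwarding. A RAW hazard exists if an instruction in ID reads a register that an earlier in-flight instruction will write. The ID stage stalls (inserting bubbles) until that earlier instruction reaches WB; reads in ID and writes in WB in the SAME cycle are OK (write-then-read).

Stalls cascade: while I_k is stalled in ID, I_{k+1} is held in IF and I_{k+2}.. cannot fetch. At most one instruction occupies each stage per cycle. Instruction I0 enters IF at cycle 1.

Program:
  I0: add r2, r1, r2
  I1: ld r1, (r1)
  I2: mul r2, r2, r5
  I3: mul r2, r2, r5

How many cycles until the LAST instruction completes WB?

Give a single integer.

I0 add r2 <- r1,r2: IF@1 ID@2 stall=0 (-) EX@3 MEM@4 WB@5
I1 ld r1 <- r1: IF@2 ID@3 stall=0 (-) EX@4 MEM@5 WB@6
I2 mul r2 <- r2,r5: IF@3 ID@4 stall=1 (RAW on I0.r2 (WB@5)) EX@6 MEM@7 WB@8
I3 mul r2 <- r2,r5: IF@4 ID@6 stall=2 (RAW on I2.r2 (WB@8)) EX@9 MEM@10 WB@11

Answer: 11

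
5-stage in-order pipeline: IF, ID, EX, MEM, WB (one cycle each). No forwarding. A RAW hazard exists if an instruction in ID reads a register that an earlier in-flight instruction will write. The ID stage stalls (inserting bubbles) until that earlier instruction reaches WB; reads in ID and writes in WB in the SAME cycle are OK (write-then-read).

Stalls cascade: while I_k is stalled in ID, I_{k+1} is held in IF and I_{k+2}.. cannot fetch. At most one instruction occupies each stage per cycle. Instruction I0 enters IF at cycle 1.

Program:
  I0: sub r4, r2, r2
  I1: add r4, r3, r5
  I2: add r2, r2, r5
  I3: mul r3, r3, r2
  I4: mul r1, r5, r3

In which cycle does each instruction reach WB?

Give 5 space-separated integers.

Answer: 5 6 7 10 13

Derivation:
I0 sub r4 <- r2,r2: IF@1 ID@2 stall=0 (-) EX@3 MEM@4 WB@5
I1 add r4 <- r3,r5: IF@2 ID@3 stall=0 (-) EX@4 MEM@5 WB@6
I2 add r2 <- r2,r5: IF@3 ID@4 stall=0 (-) EX@5 MEM@6 WB@7
I3 mul r3 <- r3,r2: IF@4 ID@5 stall=2 (RAW on I2.r2 (WB@7)) EX@8 MEM@9 WB@10
I4 mul r1 <- r5,r3: IF@5 ID@8 stall=2 (RAW on I3.r3 (WB@10)) EX@11 MEM@12 WB@13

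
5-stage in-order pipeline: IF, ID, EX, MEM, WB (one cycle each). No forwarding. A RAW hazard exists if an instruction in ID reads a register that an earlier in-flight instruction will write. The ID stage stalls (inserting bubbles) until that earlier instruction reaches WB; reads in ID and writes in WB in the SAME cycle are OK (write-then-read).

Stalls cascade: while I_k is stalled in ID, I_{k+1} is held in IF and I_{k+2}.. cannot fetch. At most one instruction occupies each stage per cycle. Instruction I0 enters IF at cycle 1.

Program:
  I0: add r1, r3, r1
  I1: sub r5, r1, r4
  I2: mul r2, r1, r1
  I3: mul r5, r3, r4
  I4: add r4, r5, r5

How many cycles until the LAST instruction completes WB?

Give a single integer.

I0 add r1 <- r3,r1: IF@1 ID@2 stall=0 (-) EX@3 MEM@4 WB@5
I1 sub r5 <- r1,r4: IF@2 ID@3 stall=2 (RAW on I0.r1 (WB@5)) EX@6 MEM@7 WB@8
I2 mul r2 <- r1,r1: IF@3 ID@6 stall=0 (-) EX@7 MEM@8 WB@9
I3 mul r5 <- r3,r4: IF@6 ID@7 stall=0 (-) EX@8 MEM@9 WB@10
I4 add r4 <- r5,r5: IF@7 ID@8 stall=2 (RAW on I3.r5 (WB@10)) EX@11 MEM@12 WB@13

Answer: 13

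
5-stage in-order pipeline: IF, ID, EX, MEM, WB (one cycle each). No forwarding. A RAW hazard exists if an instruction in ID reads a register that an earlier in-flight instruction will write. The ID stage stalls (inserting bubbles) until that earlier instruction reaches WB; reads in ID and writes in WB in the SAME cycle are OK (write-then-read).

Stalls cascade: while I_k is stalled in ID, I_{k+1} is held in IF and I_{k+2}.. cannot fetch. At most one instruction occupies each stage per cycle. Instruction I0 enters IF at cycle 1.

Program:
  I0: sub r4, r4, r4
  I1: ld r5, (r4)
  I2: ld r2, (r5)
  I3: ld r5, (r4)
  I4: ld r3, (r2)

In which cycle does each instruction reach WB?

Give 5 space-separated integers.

Answer: 5 8 11 12 14

Derivation:
I0 sub r4 <- r4,r4: IF@1 ID@2 stall=0 (-) EX@3 MEM@4 WB@5
I1 ld r5 <- r4: IF@2 ID@3 stall=2 (RAW on I0.r4 (WB@5)) EX@6 MEM@7 WB@8
I2 ld r2 <- r5: IF@3 ID@6 stall=2 (RAW on I1.r5 (WB@8)) EX@9 MEM@10 WB@11
I3 ld r5 <- r4: IF@6 ID@9 stall=0 (-) EX@10 MEM@11 WB@12
I4 ld r3 <- r2: IF@9 ID@10 stall=1 (RAW on I2.r2 (WB@11)) EX@12 MEM@13 WB@14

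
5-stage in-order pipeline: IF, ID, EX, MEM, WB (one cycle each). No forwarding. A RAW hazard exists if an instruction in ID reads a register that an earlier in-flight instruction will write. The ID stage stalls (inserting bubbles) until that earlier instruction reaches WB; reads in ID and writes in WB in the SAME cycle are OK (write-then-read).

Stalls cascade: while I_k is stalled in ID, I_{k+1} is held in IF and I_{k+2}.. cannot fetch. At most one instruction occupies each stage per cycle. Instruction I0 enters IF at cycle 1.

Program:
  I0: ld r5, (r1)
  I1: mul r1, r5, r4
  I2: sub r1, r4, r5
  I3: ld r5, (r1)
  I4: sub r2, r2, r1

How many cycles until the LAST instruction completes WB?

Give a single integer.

Answer: 13

Derivation:
I0 ld r5 <- r1: IF@1 ID@2 stall=0 (-) EX@3 MEM@4 WB@5
I1 mul r1 <- r5,r4: IF@2 ID@3 stall=2 (RAW on I0.r5 (WB@5)) EX@6 MEM@7 WB@8
I2 sub r1 <- r4,r5: IF@3 ID@6 stall=0 (-) EX@7 MEM@8 WB@9
I3 ld r5 <- r1: IF@6 ID@7 stall=2 (RAW on I2.r1 (WB@9)) EX@10 MEM@11 WB@12
I4 sub r2 <- r2,r1: IF@7 ID@10 stall=0 (-) EX@11 MEM@12 WB@13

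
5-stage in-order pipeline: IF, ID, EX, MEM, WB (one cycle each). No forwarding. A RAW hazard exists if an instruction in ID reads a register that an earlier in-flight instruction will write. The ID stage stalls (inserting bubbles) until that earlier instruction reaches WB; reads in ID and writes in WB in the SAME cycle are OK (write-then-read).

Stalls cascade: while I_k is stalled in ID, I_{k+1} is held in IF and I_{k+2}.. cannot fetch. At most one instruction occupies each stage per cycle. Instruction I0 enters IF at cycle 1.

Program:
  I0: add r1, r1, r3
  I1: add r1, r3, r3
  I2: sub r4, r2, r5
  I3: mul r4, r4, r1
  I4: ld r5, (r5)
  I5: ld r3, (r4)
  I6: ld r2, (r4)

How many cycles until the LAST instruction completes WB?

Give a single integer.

I0 add r1 <- r1,r3: IF@1 ID@2 stall=0 (-) EX@3 MEM@4 WB@5
I1 add r1 <- r3,r3: IF@2 ID@3 stall=0 (-) EX@4 MEM@5 WB@6
I2 sub r4 <- r2,r5: IF@3 ID@4 stall=0 (-) EX@5 MEM@6 WB@7
I3 mul r4 <- r4,r1: IF@4 ID@5 stall=2 (RAW on I2.r4 (WB@7)) EX@8 MEM@9 WB@10
I4 ld r5 <- r5: IF@5 ID@8 stall=0 (-) EX@9 MEM@10 WB@11
I5 ld r3 <- r4: IF@8 ID@9 stall=1 (RAW on I3.r4 (WB@10)) EX@11 MEM@12 WB@13
I6 ld r2 <- r4: IF@9 ID@11 stall=0 (-) EX@12 MEM@13 WB@14

Answer: 14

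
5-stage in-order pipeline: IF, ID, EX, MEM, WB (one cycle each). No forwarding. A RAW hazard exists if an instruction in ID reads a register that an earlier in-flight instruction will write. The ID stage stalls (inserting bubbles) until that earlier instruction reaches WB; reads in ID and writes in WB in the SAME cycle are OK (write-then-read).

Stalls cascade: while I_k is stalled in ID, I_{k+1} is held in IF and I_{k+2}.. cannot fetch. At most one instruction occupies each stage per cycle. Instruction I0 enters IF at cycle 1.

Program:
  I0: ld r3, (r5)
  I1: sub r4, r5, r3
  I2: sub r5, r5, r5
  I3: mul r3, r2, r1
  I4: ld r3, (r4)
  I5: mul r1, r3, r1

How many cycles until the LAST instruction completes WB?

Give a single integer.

I0 ld r3 <- r5: IF@1 ID@2 stall=0 (-) EX@3 MEM@4 WB@5
I1 sub r4 <- r5,r3: IF@2 ID@3 stall=2 (RAW on I0.r3 (WB@5)) EX@6 MEM@7 WB@8
I2 sub r5 <- r5,r5: IF@3 ID@6 stall=0 (-) EX@7 MEM@8 WB@9
I3 mul r3 <- r2,r1: IF@6 ID@7 stall=0 (-) EX@8 MEM@9 WB@10
I4 ld r3 <- r4: IF@7 ID@8 stall=0 (-) EX@9 MEM@10 WB@11
I5 mul r1 <- r3,r1: IF@8 ID@9 stall=2 (RAW on I4.r3 (WB@11)) EX@12 MEM@13 WB@14

Answer: 14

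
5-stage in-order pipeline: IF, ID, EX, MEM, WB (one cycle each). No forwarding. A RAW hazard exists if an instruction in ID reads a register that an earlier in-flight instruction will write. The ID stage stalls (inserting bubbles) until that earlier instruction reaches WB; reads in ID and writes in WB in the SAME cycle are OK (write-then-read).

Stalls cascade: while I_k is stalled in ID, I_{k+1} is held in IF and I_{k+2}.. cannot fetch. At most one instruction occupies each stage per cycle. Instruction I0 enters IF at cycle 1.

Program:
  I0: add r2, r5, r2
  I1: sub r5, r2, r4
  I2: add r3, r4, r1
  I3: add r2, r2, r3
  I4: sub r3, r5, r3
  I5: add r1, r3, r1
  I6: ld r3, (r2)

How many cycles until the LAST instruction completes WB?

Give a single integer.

Answer: 17

Derivation:
I0 add r2 <- r5,r2: IF@1 ID@2 stall=0 (-) EX@3 MEM@4 WB@5
I1 sub r5 <- r2,r4: IF@2 ID@3 stall=2 (RAW on I0.r2 (WB@5)) EX@6 MEM@7 WB@8
I2 add r3 <- r4,r1: IF@3 ID@6 stall=0 (-) EX@7 MEM@8 WB@9
I3 add r2 <- r2,r3: IF@6 ID@7 stall=2 (RAW on I2.r3 (WB@9)) EX@10 MEM@11 WB@12
I4 sub r3 <- r5,r3: IF@7 ID@10 stall=0 (-) EX@11 MEM@12 WB@13
I5 add r1 <- r3,r1: IF@10 ID@11 stall=2 (RAW on I4.r3 (WB@13)) EX@14 MEM@15 WB@16
I6 ld r3 <- r2: IF@11 ID@14 stall=0 (-) EX@15 MEM@16 WB@17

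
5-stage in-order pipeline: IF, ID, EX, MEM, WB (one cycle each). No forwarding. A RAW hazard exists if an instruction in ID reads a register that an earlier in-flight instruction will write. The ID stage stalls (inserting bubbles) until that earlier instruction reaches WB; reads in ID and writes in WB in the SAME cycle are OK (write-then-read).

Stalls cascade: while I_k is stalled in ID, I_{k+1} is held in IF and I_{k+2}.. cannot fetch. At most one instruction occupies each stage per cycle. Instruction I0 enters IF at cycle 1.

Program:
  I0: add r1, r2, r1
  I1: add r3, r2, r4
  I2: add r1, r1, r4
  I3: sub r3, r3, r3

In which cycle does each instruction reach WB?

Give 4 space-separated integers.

I0 add r1 <- r2,r1: IF@1 ID@2 stall=0 (-) EX@3 MEM@4 WB@5
I1 add r3 <- r2,r4: IF@2 ID@3 stall=0 (-) EX@4 MEM@5 WB@6
I2 add r1 <- r1,r4: IF@3 ID@4 stall=1 (RAW on I0.r1 (WB@5)) EX@6 MEM@7 WB@8
I3 sub r3 <- r3,r3: IF@4 ID@6 stall=0 (-) EX@7 MEM@8 WB@9

Answer: 5 6 8 9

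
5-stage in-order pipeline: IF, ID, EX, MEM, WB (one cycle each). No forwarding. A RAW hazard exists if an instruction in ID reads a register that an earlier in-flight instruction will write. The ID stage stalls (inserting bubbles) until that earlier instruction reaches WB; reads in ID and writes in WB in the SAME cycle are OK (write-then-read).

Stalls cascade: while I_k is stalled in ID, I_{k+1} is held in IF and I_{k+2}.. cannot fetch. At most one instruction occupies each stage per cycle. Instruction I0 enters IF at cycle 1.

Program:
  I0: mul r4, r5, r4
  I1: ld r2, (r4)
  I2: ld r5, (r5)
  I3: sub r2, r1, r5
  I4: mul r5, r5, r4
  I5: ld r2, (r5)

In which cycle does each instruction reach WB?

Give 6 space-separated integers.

Answer: 5 8 9 12 13 16

Derivation:
I0 mul r4 <- r5,r4: IF@1 ID@2 stall=0 (-) EX@3 MEM@4 WB@5
I1 ld r2 <- r4: IF@2 ID@3 stall=2 (RAW on I0.r4 (WB@5)) EX@6 MEM@7 WB@8
I2 ld r5 <- r5: IF@3 ID@6 stall=0 (-) EX@7 MEM@8 WB@9
I3 sub r2 <- r1,r5: IF@6 ID@7 stall=2 (RAW on I2.r5 (WB@9)) EX@10 MEM@11 WB@12
I4 mul r5 <- r5,r4: IF@7 ID@10 stall=0 (-) EX@11 MEM@12 WB@13
I5 ld r2 <- r5: IF@10 ID@11 stall=2 (RAW on I4.r5 (WB@13)) EX@14 MEM@15 WB@16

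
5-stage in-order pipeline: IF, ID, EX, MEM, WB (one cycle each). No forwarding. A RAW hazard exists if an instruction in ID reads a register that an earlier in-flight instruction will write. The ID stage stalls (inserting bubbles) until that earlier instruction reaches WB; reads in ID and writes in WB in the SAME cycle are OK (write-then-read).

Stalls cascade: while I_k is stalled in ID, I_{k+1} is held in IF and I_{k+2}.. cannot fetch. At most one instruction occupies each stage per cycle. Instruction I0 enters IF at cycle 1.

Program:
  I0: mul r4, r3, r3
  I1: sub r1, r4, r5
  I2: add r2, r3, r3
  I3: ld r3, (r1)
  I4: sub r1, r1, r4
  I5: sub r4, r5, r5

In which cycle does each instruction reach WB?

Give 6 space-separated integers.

Answer: 5 8 9 11 12 13

Derivation:
I0 mul r4 <- r3,r3: IF@1 ID@2 stall=0 (-) EX@3 MEM@4 WB@5
I1 sub r1 <- r4,r5: IF@2 ID@3 stall=2 (RAW on I0.r4 (WB@5)) EX@6 MEM@7 WB@8
I2 add r2 <- r3,r3: IF@3 ID@6 stall=0 (-) EX@7 MEM@8 WB@9
I3 ld r3 <- r1: IF@6 ID@7 stall=1 (RAW on I1.r1 (WB@8)) EX@9 MEM@10 WB@11
I4 sub r1 <- r1,r4: IF@7 ID@9 stall=0 (-) EX@10 MEM@11 WB@12
I5 sub r4 <- r5,r5: IF@9 ID@10 stall=0 (-) EX@11 MEM@12 WB@13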